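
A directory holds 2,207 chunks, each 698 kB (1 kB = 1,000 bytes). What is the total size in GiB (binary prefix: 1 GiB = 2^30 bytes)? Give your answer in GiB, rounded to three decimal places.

1.435 GiB

Total = 2,207 × 698 kB = 1,540,486 kB
= 1,540,486 × 1,000 bytes = 1,540,486,000 bytes
1 GiB = 1,073,741,824 bytes
1,540,486,000 / 1,073,741,824 = 1.435 GiB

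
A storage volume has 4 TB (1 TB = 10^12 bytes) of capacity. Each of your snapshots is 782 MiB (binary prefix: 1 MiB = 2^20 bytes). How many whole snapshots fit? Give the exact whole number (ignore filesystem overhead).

4,878

Capacity: 4 TB = 4,000,000,000,000 bytes
Per item: 782 MiB = 819,986,432 bytes
⌊4,000,000,000,000 / 819,986,432⌋ = 4,878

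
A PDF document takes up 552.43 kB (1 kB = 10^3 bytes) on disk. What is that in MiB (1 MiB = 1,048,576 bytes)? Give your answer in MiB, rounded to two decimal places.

552.43 kB = 552.43 × 10^3 bytes = 552,430 bytes
1 MiB = 2^20 bytes = 1,048,576 bytes
552,430 / 1,048,576 = 0.53 MiB

0.53 MiB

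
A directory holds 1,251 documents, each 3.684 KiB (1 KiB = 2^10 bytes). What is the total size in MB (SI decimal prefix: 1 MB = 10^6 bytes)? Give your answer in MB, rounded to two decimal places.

Total = 1,251 × 3.684 KiB = 4608.684 KiB
= 4608.684 × 1,024 bytes = 4,719,292.416 bytes
1 MB = 1,000,000 bytes
4,719,292.416 / 1,000,000 = 4.72 MB

4.72 MB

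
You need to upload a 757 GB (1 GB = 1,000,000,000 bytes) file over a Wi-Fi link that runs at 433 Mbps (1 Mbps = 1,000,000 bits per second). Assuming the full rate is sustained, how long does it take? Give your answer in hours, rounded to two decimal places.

757 GB = 757,000,000,000 bytes = 6,056,000,000,000 bits
433 Mbps = 433,000,000 bits/s
time = 6,056,000,000,000 / 433,000,000 = 13,986.1432 s
13,986.1432 s / 3600 = 3.89 hours

3.89 hours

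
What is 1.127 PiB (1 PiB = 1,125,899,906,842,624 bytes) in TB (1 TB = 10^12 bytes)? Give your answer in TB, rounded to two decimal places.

1.127 PiB × 1,125,899,906,842,624 bytes/PiB = 1,268,889,195,011,637.248 bytes
1 TB = 1,000,000,000,000 bytes
1,268,889,195,011,637.248 / 1,000,000,000,000 = 1,268.89 TB

1,268.89 TB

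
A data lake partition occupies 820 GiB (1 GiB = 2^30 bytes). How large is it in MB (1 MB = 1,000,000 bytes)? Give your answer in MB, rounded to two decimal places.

820 GiB × 1,073,741,824 bytes/GiB = 880,468,295,680 bytes
1 MB = 1,000,000 bytes
880,468,295,680 / 1,000,000 = 880,468.30 MB

880,468.30 MB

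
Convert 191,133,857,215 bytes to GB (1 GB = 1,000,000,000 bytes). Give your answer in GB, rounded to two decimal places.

191,133,857,215 bytes given.
1 GB = 10^9 bytes = 1,000,000,000 bytes
191,133,857,215 / 1,000,000,000 = 191.13 GB

191.13 GB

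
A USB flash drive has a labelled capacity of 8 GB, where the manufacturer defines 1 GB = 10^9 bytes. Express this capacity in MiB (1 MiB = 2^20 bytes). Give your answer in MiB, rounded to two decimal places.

8 GB = 8 × 10^9 bytes = 8,000,000,000 bytes
1 MiB = 2^20 bytes = 1,048,576 bytes
8,000,000,000 / 1,048,576 = 7,629.39 MiB

7,629.39 MiB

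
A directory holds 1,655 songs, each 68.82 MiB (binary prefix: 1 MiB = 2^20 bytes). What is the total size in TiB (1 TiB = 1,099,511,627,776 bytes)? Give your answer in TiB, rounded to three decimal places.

Total = 1,655 × 68.82 MiB = 113897.1 MiB
= 113897.1 × 1,048,576 bytes = 119,429,765,529.6 bytes
1 TiB = 1,099,511,627,776 bytes
119,429,765,529.6 / 1,099,511,627,776 = 0.109 TiB

0.109 TiB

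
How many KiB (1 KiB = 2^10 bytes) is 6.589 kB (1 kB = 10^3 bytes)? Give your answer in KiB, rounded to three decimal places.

6.435 KiB

6.589 kB = 6.589 × 10^3 bytes = 6,589 bytes
1 KiB = 2^10 bytes = 1,024 bytes
6,589 / 1,024 = 6.435 KiB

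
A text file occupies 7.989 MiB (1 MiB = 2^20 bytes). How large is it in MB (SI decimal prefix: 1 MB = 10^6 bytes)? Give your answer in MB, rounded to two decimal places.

7.989 MiB = 7.989 × 2^20 bytes = 8,377,073.664 bytes
1 MB = 10^6 bytes = 1,000,000 bytes
8,377,073.664 / 1,000,000 = 8.38 MB

8.38 MB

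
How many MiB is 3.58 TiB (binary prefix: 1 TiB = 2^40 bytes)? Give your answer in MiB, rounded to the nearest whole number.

3.58 TiB × 1,099,511,627,776 bytes/TiB = 3,936,251,627,438.08 bytes
1 MiB = 1,048,576 bytes
3,936,251,627,438.08 / 1,048,576 = 3,753,902 MiB

3,753,902 MiB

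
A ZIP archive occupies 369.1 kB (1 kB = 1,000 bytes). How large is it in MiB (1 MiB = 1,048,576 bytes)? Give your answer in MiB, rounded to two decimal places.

0.35 MiB

369.1 kB = 369.1 × 10^3 bytes = 369,100 bytes
1 MiB = 1,048,576 bytes
369,100 / 1,048,576 = 0.35 MiB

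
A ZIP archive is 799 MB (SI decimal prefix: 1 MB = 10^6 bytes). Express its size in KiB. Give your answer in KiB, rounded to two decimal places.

780,273.44 KiB

799 MB × 1,000,000 bytes/MB = 799,000,000 bytes
1 KiB = 1,024 bytes
799,000,000 / 1,024 = 780,273.44 KiB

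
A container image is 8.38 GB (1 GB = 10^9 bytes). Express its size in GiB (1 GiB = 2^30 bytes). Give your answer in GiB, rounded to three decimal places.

7.804 GiB

8.38 GB × 1,000,000,000 bytes/GB = 8,380,000,000 bytes
1 GiB = 2^30 bytes = 1,073,741,824 bytes
8,380,000,000 / 1,073,741,824 = 7.804 GiB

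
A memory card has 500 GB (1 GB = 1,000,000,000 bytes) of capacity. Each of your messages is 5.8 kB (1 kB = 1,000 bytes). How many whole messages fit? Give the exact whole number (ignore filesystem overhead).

Capacity: 500 GB = 500,000,000,000 bytes
Per item: 5.8 kB = 5,800 bytes
⌊500,000,000,000 / 5,800⌋ = 86,206,896

86,206,896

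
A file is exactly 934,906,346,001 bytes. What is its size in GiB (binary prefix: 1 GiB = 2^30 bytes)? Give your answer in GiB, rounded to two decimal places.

934,906,346,001 bytes given.
1 GiB = 2^30 bytes = 1,073,741,824 bytes
934,906,346,001 / 1,073,741,824 = 870.70 GiB

870.70 GiB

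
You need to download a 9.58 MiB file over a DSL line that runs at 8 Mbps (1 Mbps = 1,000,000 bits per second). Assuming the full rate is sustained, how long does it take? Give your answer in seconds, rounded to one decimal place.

10.0 seconds

9.58 MiB = 10,045,358.08 bytes = 80,362,864.64 bits
8 Mbps = 8,000,000 bits/s
time = 80,362,864.64 / 8,000,000 = 10.0 s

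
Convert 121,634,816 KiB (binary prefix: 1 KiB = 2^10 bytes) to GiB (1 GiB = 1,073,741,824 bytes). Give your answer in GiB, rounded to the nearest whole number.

116 GiB

121,634,816 KiB × 1,024 bytes/KiB = 124,554,051,584 bytes
1 GiB = 2^30 bytes = 1,073,741,824 bytes
124,554,051,584 / 1,073,741,824 = 116 GiB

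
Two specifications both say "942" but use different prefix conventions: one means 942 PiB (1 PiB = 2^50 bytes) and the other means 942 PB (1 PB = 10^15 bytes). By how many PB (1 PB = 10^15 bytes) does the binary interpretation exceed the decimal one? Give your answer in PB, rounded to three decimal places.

118.598 PB

942 PiB = 942 × 1,125,899,906,842,624 = 1,060,597,712,245,751,808 bytes
942 PB = 942 × 1,000,000,000,000,000 = 942,000,000,000,000,000 bytes
difference = 118,597,712,245,751,808 bytes
118,597,712,245,751,808 / 1,000,000,000,000,000 = 118.598 PB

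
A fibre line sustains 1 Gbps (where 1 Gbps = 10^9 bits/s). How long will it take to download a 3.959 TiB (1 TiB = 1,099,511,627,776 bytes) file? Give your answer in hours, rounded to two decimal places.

9.67 hours

3.959 TiB = 4,352,966,534,365.184 bytes = 34,823,732,274,921.472 bits
1 Gbps = 1,000,000,000 bits/s
time = 34,823,732,274,921.472 / 1,000,000,000 = 34,823.7323 s
34,823.7323 s / 3600 = 9.67 hours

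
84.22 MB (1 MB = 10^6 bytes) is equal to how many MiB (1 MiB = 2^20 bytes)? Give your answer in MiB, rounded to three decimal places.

84.22 MB × 1,000,000 bytes/MB = 84,220,000 bytes
1 MiB = 1,048,576 bytes
84,220,000 / 1,048,576 = 80.318 MiB

80.318 MiB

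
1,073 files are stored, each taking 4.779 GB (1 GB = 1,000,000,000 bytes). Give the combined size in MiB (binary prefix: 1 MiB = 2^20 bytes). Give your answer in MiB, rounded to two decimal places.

4,890,315.06 MiB

Total = 1,073 × 4.779 GB = 5127.867 GB
= 5127.867 × 1,000,000,000 bytes = 5,127,867,000,000 bytes
1 MiB = 1,048,576 bytes
5,127,867,000,000 / 1,048,576 = 4,890,315.06 MiB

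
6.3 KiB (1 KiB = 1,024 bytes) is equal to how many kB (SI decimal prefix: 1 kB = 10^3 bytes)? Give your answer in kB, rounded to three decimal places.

6.3 KiB = 6.3 × 2^10 bytes = 6,451.2 bytes
1 kB = 10^3 bytes = 1,000 bytes
6,451.2 / 1,000 = 6.451 kB

6.451 kB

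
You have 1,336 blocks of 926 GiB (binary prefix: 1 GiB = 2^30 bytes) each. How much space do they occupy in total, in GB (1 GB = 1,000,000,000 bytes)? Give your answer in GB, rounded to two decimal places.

1,328,364.67 GB

Total = 1,336 × 926 GiB = 1,237,136 GiB
= 1,237,136 × 1,073,741,824 bytes = 1,328,364,665,176,064 bytes
1 GB = 1,000,000,000 bytes
1,328,364,665,176,064 / 1,000,000,000 = 1,328,364.67 GB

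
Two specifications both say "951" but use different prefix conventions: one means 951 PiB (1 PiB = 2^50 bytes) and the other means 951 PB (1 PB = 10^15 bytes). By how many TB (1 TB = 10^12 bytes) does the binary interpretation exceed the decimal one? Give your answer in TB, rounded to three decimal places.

119,730.811 TB

951 PiB = 951 × 1,125,899,906,842,624 = 1,070,730,811,407,335,424 bytes
951 PB = 951 × 1,000,000,000,000,000 = 951,000,000,000,000,000 bytes
difference = 119,730,811,407,335,424 bytes
119,730,811,407,335,424 / 1,000,000,000,000 = 119,730.811 TB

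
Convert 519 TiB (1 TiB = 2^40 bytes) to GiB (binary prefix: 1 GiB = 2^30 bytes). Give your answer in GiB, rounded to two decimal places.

519 TiB × 1,099,511,627,776 bytes/TiB = 570,646,534,815,744 bytes
1 GiB = 1,073,741,824 bytes
570,646,534,815,744 / 1,073,741,824 = 531,456.00 GiB

531,456.00 GiB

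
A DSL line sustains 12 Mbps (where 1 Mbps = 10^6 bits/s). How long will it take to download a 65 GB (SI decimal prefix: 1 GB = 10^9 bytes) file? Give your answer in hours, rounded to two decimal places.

65 GB = 65,000,000,000 bytes = 520,000,000,000 bits
12 Mbps = 12,000,000 bits/s
time = 520,000,000,000 / 12,000,000 = 43,333.3333 s
43,333.3333 s / 3600 = 12.04 hours

12.04 hours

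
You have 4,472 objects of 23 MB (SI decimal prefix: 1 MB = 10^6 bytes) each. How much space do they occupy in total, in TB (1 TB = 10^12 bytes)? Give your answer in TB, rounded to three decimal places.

Total = 4,472 × 23 MB = 102,856 MB
= 102,856 × 1,000,000 bytes = 102,856,000,000 bytes
1 TB = 1,000,000,000,000 bytes
102,856,000,000 / 1,000,000,000,000 = 0.103 TB

0.103 TB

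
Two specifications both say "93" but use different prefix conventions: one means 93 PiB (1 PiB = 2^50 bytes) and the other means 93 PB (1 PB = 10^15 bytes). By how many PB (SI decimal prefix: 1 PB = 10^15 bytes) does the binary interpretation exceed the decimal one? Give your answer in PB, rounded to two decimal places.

93 PiB = 93 × 1,125,899,906,842,624 = 104,708,691,336,364,032 bytes
93 PB = 93 × 1,000,000,000,000,000 = 93,000,000,000,000,000 bytes
difference = 11,708,691,336,364,032 bytes
11,708,691,336,364,032 / 1,000,000,000,000,000 = 11.71 PB

11.71 PB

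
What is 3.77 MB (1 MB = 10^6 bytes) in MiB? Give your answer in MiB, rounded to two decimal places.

3.60 MiB

3.77 MB = 3.77 × 10^6 bytes = 3,770,000 bytes
1 MiB = 2^20 bytes = 1,048,576 bytes
3,770,000 / 1,048,576 = 3.60 MiB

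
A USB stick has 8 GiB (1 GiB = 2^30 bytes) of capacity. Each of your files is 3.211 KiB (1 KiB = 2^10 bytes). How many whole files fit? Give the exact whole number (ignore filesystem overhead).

2,612,459

Capacity: 8 GiB = 8,589,934,592 bytes
Per item: 3.211 KiB = 3,288.064 bytes
⌊8,589,934,592 / 3,288.064⌋ = 2,612,459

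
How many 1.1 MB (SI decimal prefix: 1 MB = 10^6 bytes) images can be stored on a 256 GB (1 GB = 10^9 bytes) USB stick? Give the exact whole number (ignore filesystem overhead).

232,727

Capacity: 256 GB = 256,000,000,000 bytes
Per item: 1.1 MB = 1,100,000 bytes
⌊256,000,000,000 / 1,100,000⌋ = 232,727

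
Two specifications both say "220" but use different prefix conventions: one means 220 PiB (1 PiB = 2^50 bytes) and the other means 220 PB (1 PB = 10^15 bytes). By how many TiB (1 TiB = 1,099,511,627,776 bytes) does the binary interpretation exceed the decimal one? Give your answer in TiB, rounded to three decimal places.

25,191.166 TiB

220 PiB = 220 × 1,125,899,906,842,624 = 247,697,979,505,377,280 bytes
220 PB = 220 × 1,000,000,000,000,000 = 220,000,000,000,000,000 bytes
difference = 27,697,979,505,377,280 bytes
27,697,979,505,377,280 / 1,099,511,627,776 = 25,191.166 TiB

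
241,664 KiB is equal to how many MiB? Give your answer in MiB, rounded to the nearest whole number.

236 MiB

241,664 KiB = 241,664 × 2^10 bytes = 247,463,936 bytes
1 MiB = 1,048,576 bytes
247,463,936 / 1,048,576 = 236 MiB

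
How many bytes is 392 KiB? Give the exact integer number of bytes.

401,408 bytes

392 × 1,024 = 401,408 bytes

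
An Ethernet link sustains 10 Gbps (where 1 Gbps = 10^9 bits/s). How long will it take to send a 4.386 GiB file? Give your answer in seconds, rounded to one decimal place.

3.8 seconds

4.386 GiB = 4,709,431,640.064 bytes = 37,675,453,120.512 bits
10 Gbps = 10,000,000,000 bits/s
time = 37,675,453,120.512 / 10,000,000,000 = 3.8 s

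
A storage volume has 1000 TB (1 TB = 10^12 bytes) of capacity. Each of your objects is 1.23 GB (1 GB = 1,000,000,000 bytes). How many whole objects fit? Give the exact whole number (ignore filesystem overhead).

Capacity: 1000 TB = 1,000,000,000,000,000 bytes
Per item: 1.23 GB = 1,230,000,000 bytes
⌊1,000,000,000,000,000 / 1,230,000,000⌋ = 813,008

813,008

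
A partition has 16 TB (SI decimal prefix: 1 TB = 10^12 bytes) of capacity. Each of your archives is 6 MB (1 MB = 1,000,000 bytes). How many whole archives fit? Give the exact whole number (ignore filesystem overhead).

Capacity: 16 TB = 16,000,000,000,000 bytes
Per item: 6 MB = 6,000,000 bytes
⌊16,000,000,000,000 / 6,000,000⌋ = 2,666,666

2,666,666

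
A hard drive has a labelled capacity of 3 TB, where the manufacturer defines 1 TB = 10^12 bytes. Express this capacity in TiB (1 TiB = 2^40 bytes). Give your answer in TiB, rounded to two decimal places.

3 TB × 1,000,000,000,000 bytes/TB = 3,000,000,000,000 bytes
1 TiB = 2^40 bytes = 1,099,511,627,776 bytes
3,000,000,000,000 / 1,099,511,627,776 = 2.73 TiB

2.73 TiB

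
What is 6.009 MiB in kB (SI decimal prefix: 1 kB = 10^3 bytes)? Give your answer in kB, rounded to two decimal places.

6.009 MiB = 6.009 × 2^20 bytes = 6,300,893.184 bytes
1 kB = 10^3 bytes = 1,000 bytes
6,300,893.184 / 1,000 = 6,300.89 kB

6,300.89 kB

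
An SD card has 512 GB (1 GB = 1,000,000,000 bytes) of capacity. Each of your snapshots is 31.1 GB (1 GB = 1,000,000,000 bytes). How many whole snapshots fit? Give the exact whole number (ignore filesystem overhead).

16

Capacity: 512 GB = 512,000,000,000 bytes
Per item: 31.1 GB = 31,100,000,000 bytes
⌊512,000,000,000 / 31,100,000,000⌋ = 16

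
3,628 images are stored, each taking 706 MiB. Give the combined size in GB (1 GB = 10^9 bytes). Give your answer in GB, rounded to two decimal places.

Total = 3,628 × 706 MiB = 2,561,368 MiB
= 2,561,368 × 1,048,576 bytes = 2,685,789,011,968 bytes
1 GB = 1,000,000,000 bytes
2,685,789,011,968 / 1,000,000,000 = 2,685.79 GB

2,685.79 GB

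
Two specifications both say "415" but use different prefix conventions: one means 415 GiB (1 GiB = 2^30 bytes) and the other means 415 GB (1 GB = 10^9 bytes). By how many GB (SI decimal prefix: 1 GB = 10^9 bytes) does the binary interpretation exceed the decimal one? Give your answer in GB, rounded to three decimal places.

30.603 GB

415 GiB = 415 × 1,073,741,824 = 445,602,856,960 bytes
415 GB = 415 × 1,000,000,000 = 415,000,000,000 bytes
difference = 30,602,856,960 bytes
30,602,856,960 / 1,000,000,000 = 30.603 GB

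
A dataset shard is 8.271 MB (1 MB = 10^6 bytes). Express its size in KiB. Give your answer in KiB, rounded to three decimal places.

8.271 MB = 8.271 × 10^6 bytes = 8,271,000 bytes
1 KiB = 2^10 bytes = 1,024 bytes
8,271,000 / 1,024 = 8,077.148 KiB

8,077.148 KiB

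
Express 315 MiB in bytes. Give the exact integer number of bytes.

330,301,440 bytes

315 × 1,048,576 = 330,301,440 bytes  (1 MiB = 2^20 bytes)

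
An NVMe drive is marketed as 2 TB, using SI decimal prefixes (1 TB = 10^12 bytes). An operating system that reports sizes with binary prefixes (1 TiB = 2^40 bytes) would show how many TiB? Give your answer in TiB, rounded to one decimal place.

1.8 TiB

2 TB = 2 × 10^12 bytes = 2,000,000,000,000 bytes
1 TiB = 2^40 bytes = 1,099,511,627,776 bytes
2,000,000,000,000 / 1,099,511,627,776 = 1.8 TiB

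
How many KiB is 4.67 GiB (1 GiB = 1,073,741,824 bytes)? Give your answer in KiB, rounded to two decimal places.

4,896,849.92 KiB

4.67 GiB = 4.67 × 2^30 bytes = 5,014,374,318.08 bytes
1 KiB = 2^10 bytes = 1,024 bytes
5,014,374,318.08 / 1,024 = 4,896,849.92 KiB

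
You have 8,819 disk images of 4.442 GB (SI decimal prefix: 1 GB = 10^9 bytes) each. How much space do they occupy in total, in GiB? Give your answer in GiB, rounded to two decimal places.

36,483.63 GiB

Total = 8,819 × 4.442 GB = 39173.998 GB
= 39173.998 × 1,000,000,000 bytes = 39,173,998,000,000 bytes
1 GiB = 1,073,741,824 bytes
39,173,998,000,000 / 1,073,741,824 = 36,483.63 GiB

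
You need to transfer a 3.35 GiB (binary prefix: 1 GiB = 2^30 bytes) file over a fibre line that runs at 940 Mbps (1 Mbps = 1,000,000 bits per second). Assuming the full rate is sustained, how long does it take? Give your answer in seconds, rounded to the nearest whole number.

31 seconds

3.35 GiB = 3,597,035,110.4 bytes = 28,776,280,883.2 bits
940 Mbps = 940,000,000 bits/s
time = 28,776,280,883.2 / 940,000,000 = 31 s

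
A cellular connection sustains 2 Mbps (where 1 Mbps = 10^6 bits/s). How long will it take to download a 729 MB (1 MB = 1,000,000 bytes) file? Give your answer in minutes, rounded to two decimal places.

729 MB = 729,000,000 bytes = 5,832,000,000 bits
2 Mbps = 2,000,000 bits/s
time = 5,832,000,000 / 2,000,000 = 2,916.000 s
2,916.000 s / 60 = 48.60 minutes

48.60 minutes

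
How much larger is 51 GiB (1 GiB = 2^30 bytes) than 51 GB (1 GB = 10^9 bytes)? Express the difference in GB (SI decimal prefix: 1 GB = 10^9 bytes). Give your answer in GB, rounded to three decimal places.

51 GiB = 51 × 1,073,741,824 = 54,760,833,024 bytes
51 GB = 51 × 1,000,000,000 = 51,000,000,000 bytes
difference = 3,760,833,024 bytes
3,760,833,024 / 1,000,000,000 = 3.761 GB

3.761 GB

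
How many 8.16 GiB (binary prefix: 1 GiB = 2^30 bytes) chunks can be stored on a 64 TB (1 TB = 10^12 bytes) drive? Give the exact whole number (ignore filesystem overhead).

7,304

Capacity: 64 TB = 64,000,000,000,000 bytes
Per item: 8.16 GiB = 8,761,733,283.84 bytes
⌊64,000,000,000,000 / 8,761,733,283.84⌋ = 7,304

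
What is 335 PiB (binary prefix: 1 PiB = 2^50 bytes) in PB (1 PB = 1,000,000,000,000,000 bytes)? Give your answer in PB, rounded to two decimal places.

377.18 PB

335 PiB × 1,125,899,906,842,624 bytes/PiB = 377,176,468,792,279,040 bytes
1 PB = 10^15 bytes = 1,000,000,000,000,000 bytes
377,176,468,792,279,040 / 1,000,000,000,000,000 = 377.18 PB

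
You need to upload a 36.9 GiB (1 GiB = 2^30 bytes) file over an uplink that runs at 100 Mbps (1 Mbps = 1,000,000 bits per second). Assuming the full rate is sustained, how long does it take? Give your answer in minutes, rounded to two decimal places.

36.9 GiB = 39,621,073,305.6 bytes = 316,968,586,444.8 bits
100 Mbps = 100,000,000 bits/s
time = 316,968,586,444.8 / 100,000,000 = 3,169.686 s
3,169.686 s / 60 = 52.83 minutes

52.83 minutes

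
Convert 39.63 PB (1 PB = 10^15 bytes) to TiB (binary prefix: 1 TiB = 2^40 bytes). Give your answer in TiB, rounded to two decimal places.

36,043.28 TiB

39.63 PB = 39.63 × 10^15 bytes = 39,630,000,000,000,000 bytes
1 TiB = 1,099,511,627,776 bytes
39,630,000,000,000,000 / 1,099,511,627,776 = 36,043.28 TiB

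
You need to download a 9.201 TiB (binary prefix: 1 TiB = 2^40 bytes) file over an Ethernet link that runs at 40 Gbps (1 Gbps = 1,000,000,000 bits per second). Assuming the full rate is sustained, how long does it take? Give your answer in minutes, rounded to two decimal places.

9.201 TiB = 10,116,606,487,166.976 bytes = 80,932,851,897,335.808 bits
40 Gbps = 40,000,000,000 bits/s
time = 80,932,851,897,335.808 / 40,000,000,000 = 2,023.321 s
2,023.321 s / 60 = 33.72 minutes

33.72 minutes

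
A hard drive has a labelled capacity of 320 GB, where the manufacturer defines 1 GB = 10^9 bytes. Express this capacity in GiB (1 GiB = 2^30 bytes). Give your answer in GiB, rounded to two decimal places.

298.02 GiB

320 GB × 1,000,000,000 bytes/GB = 320,000,000,000 bytes
1 GiB = 1,073,741,824 bytes
320,000,000,000 / 1,073,741,824 = 298.02 GiB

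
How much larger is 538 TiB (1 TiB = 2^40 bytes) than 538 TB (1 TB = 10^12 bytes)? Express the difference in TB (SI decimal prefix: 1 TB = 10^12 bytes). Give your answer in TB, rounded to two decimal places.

53.54 TB

538 TiB = 538 × 1,099,511,627,776 = 591,537,255,743,488 bytes
538 TB = 538 × 1,000,000,000,000 = 538,000,000,000,000 bytes
difference = 53,537,255,743,488 bytes
53,537,255,743,488 / 1,000,000,000,000 = 53.54 TB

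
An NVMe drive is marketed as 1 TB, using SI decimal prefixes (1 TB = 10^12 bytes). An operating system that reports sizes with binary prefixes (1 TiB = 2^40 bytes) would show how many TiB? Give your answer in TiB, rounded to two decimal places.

1 TB = 1 × 10^12 bytes = 1,000,000,000,000 bytes
1 TiB = 1,099,511,627,776 bytes
1,000,000,000,000 / 1,099,511,627,776 = 0.91 TiB

0.91 TiB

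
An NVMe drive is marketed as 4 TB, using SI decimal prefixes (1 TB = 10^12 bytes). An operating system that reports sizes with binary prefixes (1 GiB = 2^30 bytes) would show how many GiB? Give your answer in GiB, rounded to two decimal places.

3,725.29 GiB

4 TB = 4 × 10^12 bytes = 4,000,000,000,000 bytes
1 GiB = 2^30 bytes = 1,073,741,824 bytes
4,000,000,000,000 / 1,073,741,824 = 3,725.29 GiB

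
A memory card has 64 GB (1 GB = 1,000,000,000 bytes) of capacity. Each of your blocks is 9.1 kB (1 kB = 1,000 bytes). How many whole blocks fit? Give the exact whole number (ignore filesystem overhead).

7,032,967

Capacity: 64 GB = 64,000,000,000 bytes
Per item: 9.1 kB = 9,100 bytes
⌊64,000,000,000 / 9,100⌋ = 7,032,967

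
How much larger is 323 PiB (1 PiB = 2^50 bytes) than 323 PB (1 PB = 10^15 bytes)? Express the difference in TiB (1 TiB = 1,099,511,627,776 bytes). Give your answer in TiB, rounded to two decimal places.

36,985.21 TiB

323 PiB = 323 × 1,125,899,906,842,624 = 363,665,669,910,167,552 bytes
323 PB = 323 × 1,000,000,000,000,000 = 323,000,000,000,000,000 bytes
difference = 40,665,669,910,167,552 bytes
40,665,669,910,167,552 / 1,099,511,627,776 = 36,985.21 TiB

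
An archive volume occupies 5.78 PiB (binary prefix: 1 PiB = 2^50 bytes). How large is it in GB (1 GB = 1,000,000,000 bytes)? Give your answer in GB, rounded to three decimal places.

6,507,701.462 GB

5.78 PiB = 5.78 × 2^50 bytes = 6,507,701,461,550,366.72 bytes
1 GB = 1,000,000,000 bytes
6,507,701,461,550,366.72 / 1,000,000,000 = 6,507,701.462 GB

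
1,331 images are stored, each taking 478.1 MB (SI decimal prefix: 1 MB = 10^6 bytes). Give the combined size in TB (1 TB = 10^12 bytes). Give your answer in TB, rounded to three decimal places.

Total = 1,331 × 478.1 MB = 636351.1 MB
= 636351.1 × 1,000,000 bytes = 636,351,100,000 bytes
1 TB = 1,000,000,000,000 bytes
636,351,100,000 / 1,000,000,000,000 = 0.636 TB

0.636 TB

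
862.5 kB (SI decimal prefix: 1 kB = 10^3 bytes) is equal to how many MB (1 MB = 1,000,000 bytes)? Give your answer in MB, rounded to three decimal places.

862.5 kB × 1,000 bytes/kB = 862,500 bytes
1 MB = 10^6 bytes = 1,000,000 bytes
862,500 / 1,000,000 = 0.863 MB

0.863 MB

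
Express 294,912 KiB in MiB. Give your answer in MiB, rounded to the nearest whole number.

294,912 KiB × 1,024 bytes/KiB = 301,989,888 bytes
1 MiB = 2^20 bytes = 1,048,576 bytes
301,989,888 / 1,048,576 = 288 MiB

288 MiB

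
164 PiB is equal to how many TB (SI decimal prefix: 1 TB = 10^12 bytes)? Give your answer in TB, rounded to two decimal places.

164 PiB = 164 × 2^50 bytes = 184,647,584,722,190,336 bytes
1 TB = 10^12 bytes = 1,000,000,000,000 bytes
184,647,584,722,190,336 / 1,000,000,000,000 = 184,647.58 TB

184,647.58 TB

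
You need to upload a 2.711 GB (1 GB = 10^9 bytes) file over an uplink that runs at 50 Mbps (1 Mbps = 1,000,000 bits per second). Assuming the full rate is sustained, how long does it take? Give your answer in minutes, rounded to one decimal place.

2.711 GB = 2,711,000,000 bytes = 21,688,000,000 bits
50 Mbps = 50,000,000 bits/s
time = 21,688,000,000 / 50,000,000 = 433.76 s
433.76 s / 60 = 7.2 minutes

7.2 minutes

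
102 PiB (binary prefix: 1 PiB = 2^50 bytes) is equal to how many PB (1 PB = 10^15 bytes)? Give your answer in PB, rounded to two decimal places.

114.84 PB

102 PiB = 102 × 2^50 bytes = 114,841,790,497,947,648 bytes
1 PB = 10^15 bytes = 1,000,000,000,000,000 bytes
114,841,790,497,947,648 / 1,000,000,000,000,000 = 114.84 PB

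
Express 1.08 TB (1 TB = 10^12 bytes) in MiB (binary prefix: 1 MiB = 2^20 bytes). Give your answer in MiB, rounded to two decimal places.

1.08 TB = 1.08 × 10^12 bytes = 1,080,000,000,000 bytes
1 MiB = 1,048,576 bytes
1,080,000,000,000 / 1,048,576 = 1,029,968.26 MiB

1,029,968.26 MiB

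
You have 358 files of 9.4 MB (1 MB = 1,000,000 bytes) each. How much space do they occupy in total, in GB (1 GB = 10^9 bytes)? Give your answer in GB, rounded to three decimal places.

Total = 358 × 9.4 MB = 3365.2 MB
= 3365.2 × 1,000,000 bytes = 3,365,200,000 bytes
1 GB = 1,000,000,000 bytes
3,365,200,000 / 1,000,000,000 = 3.365 GB

3.365 GB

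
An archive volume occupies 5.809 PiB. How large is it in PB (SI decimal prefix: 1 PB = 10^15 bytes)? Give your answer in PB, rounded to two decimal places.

6.54 PB

5.809 PiB = 5.809 × 2^50 bytes = 6,540,352,558,848,802.816 bytes
1 PB = 10^15 bytes = 1,000,000,000,000,000 bytes
6,540,352,558,848,802.816 / 1,000,000,000,000,000 = 6.54 PB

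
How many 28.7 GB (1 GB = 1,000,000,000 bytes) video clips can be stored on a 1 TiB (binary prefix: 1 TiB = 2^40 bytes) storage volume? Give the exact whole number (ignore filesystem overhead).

38

Capacity: 1 TiB = 1,099,511,627,776 bytes
Per item: 28.7 GB = 28,700,000,000 bytes
⌊1,099,511,627,776 / 28,700,000,000⌋ = 38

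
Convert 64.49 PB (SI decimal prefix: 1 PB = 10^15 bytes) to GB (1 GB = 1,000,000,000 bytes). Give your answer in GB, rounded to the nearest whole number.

64.49 PB × 1,000,000,000,000,000 bytes/PB = 64,490,000,000,000,000 bytes
1 GB = 10^9 bytes = 1,000,000,000 bytes
64,490,000,000,000,000 / 1,000,000,000 = 64,490,000 GB

64,490,000 GB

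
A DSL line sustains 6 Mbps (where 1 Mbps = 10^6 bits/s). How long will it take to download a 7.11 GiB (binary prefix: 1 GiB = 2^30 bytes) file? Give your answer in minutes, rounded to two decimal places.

7.11 GiB = 7,634,304,368.64 bytes = 61,074,434,949.12 bits
6 Mbps = 6,000,000 bits/s
time = 61,074,434,949.12 / 6,000,000 = 10,179.072 s
10,179.072 s / 60 = 169.65 minutes

169.65 minutes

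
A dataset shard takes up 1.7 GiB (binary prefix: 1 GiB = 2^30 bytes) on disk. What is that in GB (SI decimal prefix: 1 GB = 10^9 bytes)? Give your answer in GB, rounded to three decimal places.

1.825 GB

1.7 GiB × 1,073,741,824 bytes/GiB = 1,825,361,100.8 bytes
1 GB = 1,000,000,000 bytes
1,825,361,100.8 / 1,000,000,000 = 1.825 GB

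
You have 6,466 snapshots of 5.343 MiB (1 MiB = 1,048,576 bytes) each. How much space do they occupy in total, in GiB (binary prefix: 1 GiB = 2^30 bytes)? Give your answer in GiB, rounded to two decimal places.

Total = 6,466 × 5.343 MiB = 34547.838 MiB
= 34547.838 × 1,048,576 bytes = 36,226,033,778.688 bytes
1 GiB = 1,073,741,824 bytes
36,226,033,778.688 / 1,073,741,824 = 33.74 GiB

33.74 GiB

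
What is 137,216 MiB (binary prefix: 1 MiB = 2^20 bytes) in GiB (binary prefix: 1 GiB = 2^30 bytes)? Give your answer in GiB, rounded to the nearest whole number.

134 GiB

137,216 MiB = 137,216 × 2^20 bytes = 143,881,404,416 bytes
1 GiB = 1,073,741,824 bytes
143,881,404,416 / 1,073,741,824 = 134 GiB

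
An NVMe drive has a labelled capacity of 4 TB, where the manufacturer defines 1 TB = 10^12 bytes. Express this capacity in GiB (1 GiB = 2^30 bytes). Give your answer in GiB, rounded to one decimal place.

4 TB = 4 × 10^12 bytes = 4,000,000,000,000 bytes
1 GiB = 1,073,741,824 bytes
4,000,000,000,000 / 1,073,741,824 = 3,725.3 GiB

3,725.3 GiB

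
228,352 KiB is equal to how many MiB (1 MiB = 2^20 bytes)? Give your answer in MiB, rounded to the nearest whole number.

223 MiB

228,352 KiB = 228,352 × 2^10 bytes = 233,832,448 bytes
1 MiB = 1,048,576 bytes
233,832,448 / 1,048,576 = 223 MiB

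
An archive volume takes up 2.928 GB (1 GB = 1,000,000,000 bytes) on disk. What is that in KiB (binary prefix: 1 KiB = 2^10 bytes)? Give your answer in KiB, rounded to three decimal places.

2,859,375.000 KiB

2.928 GB = 2.928 × 10^9 bytes = 2,928,000,000 bytes
1 KiB = 1,024 bytes
2,928,000,000 / 1,024 = 2,859,375.000 KiB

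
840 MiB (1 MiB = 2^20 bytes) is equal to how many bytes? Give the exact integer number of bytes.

840 × 1,048,576 = 880,803,840 bytes  (1 MiB = 2^20 bytes)

880,803,840 bytes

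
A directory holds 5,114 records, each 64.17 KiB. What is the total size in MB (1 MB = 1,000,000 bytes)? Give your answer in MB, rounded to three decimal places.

Total = 5,114 × 64.17 KiB = 328165.38 KiB
= 328165.38 × 1,024 bytes = 336,041,349.12 bytes
1 MB = 1,000,000 bytes
336,041,349.12 / 1,000,000 = 336.041 MB

336.041 MB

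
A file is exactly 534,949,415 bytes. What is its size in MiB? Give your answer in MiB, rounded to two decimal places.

534,949,415 bytes given.
1 MiB = 2^20 bytes = 1,048,576 bytes
534,949,415 / 1,048,576 = 510.17 MiB

510.17 MiB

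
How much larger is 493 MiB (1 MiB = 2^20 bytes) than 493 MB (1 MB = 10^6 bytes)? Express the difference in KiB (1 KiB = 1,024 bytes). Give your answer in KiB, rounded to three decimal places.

23,386.688 KiB

493 MiB = 493 × 1,048,576 = 516,947,968 bytes
493 MB = 493 × 1,000,000 = 493,000,000 bytes
difference = 23,947,968 bytes
23,947,968 / 1,024 = 23,386.688 KiB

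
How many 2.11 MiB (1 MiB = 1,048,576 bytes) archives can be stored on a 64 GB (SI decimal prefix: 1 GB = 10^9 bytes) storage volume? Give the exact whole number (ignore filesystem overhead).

Capacity: 64 GB = 64,000,000,000 bytes
Per item: 2.11 MiB = 2,212,495.36 bytes
⌊64,000,000,000 / 2,212,495.36⌋ = 28,926

28,926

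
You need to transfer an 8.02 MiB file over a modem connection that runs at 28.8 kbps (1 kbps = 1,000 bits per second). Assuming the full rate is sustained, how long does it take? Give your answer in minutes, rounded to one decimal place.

38.9 minutes

8.02 MiB = 8,409,579.52 bytes = 67,276,636.16 bits
28.8 kbps = 28,800 bits/s
time = 67,276,636.16 / 28,800 = 2,335.99 s
2,335.99 s / 60 = 38.9 minutes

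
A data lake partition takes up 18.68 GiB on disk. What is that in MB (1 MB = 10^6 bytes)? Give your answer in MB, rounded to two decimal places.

18.68 GiB = 18.68 × 2^30 bytes = 20,057,497,272.32 bytes
1 MB = 1,000,000 bytes
20,057,497,272.32 / 1,000,000 = 20,057.50 MB

20,057.50 MB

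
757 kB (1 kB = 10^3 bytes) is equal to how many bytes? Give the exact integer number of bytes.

757,000 bytes

757 × 1,000 = 757,000 bytes  (1 kB = 10^3 bytes)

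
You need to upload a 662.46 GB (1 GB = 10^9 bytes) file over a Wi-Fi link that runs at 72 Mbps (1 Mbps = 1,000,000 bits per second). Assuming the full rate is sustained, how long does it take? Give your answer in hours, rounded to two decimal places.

662.46 GB = 662,460,000,000 bytes = 5,299,680,000,000 bits
72 Mbps = 72,000,000 bits/s
time = 5,299,680,000,000 / 72,000,000 = 73,606.6667 s
73,606.6667 s / 3600 = 20.45 hours

20.45 hours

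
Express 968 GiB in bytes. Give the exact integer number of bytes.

1,039,382,085,632 bytes

968 × 1,073,741,824 = 1,039,382,085,632 bytes  (1 GiB = 2^30 bytes)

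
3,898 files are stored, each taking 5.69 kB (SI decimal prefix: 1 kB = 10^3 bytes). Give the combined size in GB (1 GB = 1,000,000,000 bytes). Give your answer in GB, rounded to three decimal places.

0.022 GB

Total = 3,898 × 5.69 kB = 22179.62 kB
= 22179.62 × 1,000 bytes = 22,179,620 bytes
1 GB = 1,000,000,000 bytes
22,179,620 / 1,000,000,000 = 0.022 GB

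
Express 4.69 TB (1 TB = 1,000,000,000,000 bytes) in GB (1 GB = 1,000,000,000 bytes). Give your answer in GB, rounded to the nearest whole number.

4,690 GB

4.69 TB × 1,000,000,000,000 bytes/TB = 4,690,000,000,000 bytes
1 GB = 10^9 bytes = 1,000,000,000 bytes
4,690,000,000,000 / 1,000,000,000 = 4,690 GB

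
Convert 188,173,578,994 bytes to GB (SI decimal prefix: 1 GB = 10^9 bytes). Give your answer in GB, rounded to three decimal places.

188,173,578,994 bytes given.
1 GB = 1,000,000,000 bytes
188,173,578,994 / 1,000,000,000 = 188.174 GB

188.174 GB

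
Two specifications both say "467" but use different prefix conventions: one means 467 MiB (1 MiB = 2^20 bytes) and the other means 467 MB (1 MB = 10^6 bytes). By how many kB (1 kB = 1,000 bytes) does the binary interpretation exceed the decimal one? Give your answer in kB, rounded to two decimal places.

467 MiB = 467 × 1,048,576 = 489,684,992 bytes
467 MB = 467 × 1,000,000 = 467,000,000 bytes
difference = 22,684,992 bytes
22,684,992 / 1,000 = 22,684.99 kB

22,684.99 kB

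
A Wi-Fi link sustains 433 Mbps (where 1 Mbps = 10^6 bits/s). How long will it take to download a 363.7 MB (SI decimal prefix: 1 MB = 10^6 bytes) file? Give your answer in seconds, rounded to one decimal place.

6.7 seconds

363.7 MB = 363,700,000 bytes = 2,909,600,000 bits
433 Mbps = 433,000,000 bits/s
time = 2,909,600,000 / 433,000,000 = 6.7 s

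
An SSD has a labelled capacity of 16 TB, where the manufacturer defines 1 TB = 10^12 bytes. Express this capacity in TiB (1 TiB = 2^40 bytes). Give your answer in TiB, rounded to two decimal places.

16 TB = 16 × 10^12 bytes = 16,000,000,000,000 bytes
1 TiB = 2^40 bytes = 1,099,511,627,776 bytes
16,000,000,000,000 / 1,099,511,627,776 = 14.55 TiB

14.55 TiB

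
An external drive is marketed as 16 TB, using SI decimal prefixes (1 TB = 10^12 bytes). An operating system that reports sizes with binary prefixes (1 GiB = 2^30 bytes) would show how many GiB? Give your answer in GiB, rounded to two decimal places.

14,901.16 GiB

16 TB × 1,000,000,000,000 bytes/TB = 16,000,000,000,000 bytes
1 GiB = 1,073,741,824 bytes
16,000,000,000,000 / 1,073,741,824 = 14,901.16 GiB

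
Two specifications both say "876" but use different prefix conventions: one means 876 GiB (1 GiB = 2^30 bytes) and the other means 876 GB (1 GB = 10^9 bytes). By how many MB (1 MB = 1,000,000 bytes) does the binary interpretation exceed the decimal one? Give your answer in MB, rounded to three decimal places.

64,597.838 MB

876 GiB = 876 × 1,073,741,824 = 940,597,837,824 bytes
876 GB = 876 × 1,000,000,000 = 876,000,000,000 bytes
difference = 64,597,837,824 bytes
64,597,837,824 / 1,000,000 = 64,597.838 MB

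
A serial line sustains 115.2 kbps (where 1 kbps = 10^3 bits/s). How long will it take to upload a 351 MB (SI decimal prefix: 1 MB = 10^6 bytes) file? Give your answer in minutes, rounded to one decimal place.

351 MB = 351,000,000 bytes = 2,808,000,000 bits
115.2 kbps = 115,200 bits/s
time = 2,808,000,000 / 115,200 = 24,375.00 s
24,375.00 s / 60 = 406.3 minutes

406.3 minutes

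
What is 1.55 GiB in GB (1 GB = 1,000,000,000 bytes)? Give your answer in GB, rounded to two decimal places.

1.66 GB

1.55 GiB × 1,073,741,824 bytes/GiB = 1,664,299,827.2 bytes
1 GB = 10^9 bytes = 1,000,000,000 bytes
1,664,299,827.2 / 1,000,000,000 = 1.66 GB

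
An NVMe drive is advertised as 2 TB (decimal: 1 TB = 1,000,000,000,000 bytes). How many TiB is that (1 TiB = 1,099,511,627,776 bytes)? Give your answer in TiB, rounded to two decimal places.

2 TB = 2 × 10^12 bytes = 2,000,000,000,000 bytes
1 TiB = 1,099,511,627,776 bytes
2,000,000,000,000 / 1,099,511,627,776 = 1.82 TiB

1.82 TiB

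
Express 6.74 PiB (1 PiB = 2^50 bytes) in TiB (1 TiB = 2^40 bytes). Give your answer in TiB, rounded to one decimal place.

6.74 PiB × 1,125,899,906,842,624 bytes/PiB = 7,588,565,372,119,285.76 bytes
1 TiB = 2^40 bytes = 1,099,511,627,776 bytes
7,588,565,372,119,285.76 / 1,099,511,627,776 = 6,901.8 TiB

6,901.8 TiB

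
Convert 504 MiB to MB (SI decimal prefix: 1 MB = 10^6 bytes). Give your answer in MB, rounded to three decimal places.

528.482 MB

504 MiB = 504 × 2^20 bytes = 528,482,304 bytes
1 MB = 10^6 bytes = 1,000,000 bytes
528,482,304 / 1,000,000 = 528.482 MB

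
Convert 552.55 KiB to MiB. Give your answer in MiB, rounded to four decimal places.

552.55 KiB × 1,024 bytes/KiB = 565,811.2 bytes
1 MiB = 2^20 bytes = 1,048,576 bytes
565,811.2 / 1,048,576 = 0.5396 MiB

0.5396 MiB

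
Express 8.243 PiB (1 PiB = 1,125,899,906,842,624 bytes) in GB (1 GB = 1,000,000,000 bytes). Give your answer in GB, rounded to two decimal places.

9,280,792.93 GB

8.243 PiB × 1,125,899,906,842,624 bytes/PiB = 9,280,792,932,103,749.632 bytes
1 GB = 1,000,000,000 bytes
9,280,792,932,103,749.632 / 1,000,000,000 = 9,280,792.93 GB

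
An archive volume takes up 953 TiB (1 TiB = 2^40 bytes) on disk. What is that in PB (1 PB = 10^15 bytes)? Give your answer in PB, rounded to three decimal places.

1.048 PB

953 TiB = 953 × 2^40 bytes = 1,047,834,581,270,528 bytes
1 PB = 10^15 bytes = 1,000,000,000,000,000 bytes
1,047,834,581,270,528 / 1,000,000,000,000,000 = 1.048 PB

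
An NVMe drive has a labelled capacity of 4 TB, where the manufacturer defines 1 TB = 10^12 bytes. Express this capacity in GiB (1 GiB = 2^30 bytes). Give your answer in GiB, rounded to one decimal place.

4 TB × 1,000,000,000,000 bytes/TB = 4,000,000,000,000 bytes
1 GiB = 2^30 bytes = 1,073,741,824 bytes
4,000,000,000,000 / 1,073,741,824 = 3,725.3 GiB

3,725.3 GiB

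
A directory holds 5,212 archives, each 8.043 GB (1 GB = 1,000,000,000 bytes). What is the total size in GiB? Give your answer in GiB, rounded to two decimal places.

39,041.15 GiB

Total = 5,212 × 8.043 GB = 41920.116 GB
= 41920.116 × 1,000,000,000 bytes = 41,920,116,000,000 bytes
1 GiB = 1,073,741,824 bytes
41,920,116,000,000 / 1,073,741,824 = 39,041.15 GiB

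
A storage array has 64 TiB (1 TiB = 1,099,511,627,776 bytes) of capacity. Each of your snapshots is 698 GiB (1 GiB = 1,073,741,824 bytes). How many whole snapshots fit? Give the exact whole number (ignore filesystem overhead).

93

Capacity: 64 TiB = 70,368,744,177,664 bytes
Per item: 698 GiB = 749,471,793,152 bytes
⌊70,368,744,177,664 / 749,471,793,152⌋ = 93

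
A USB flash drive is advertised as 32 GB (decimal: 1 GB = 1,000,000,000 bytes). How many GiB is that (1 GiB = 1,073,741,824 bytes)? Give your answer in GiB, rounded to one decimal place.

29.8 GiB

32 GB × 1,000,000,000 bytes/GB = 32,000,000,000 bytes
1 GiB = 2^30 bytes = 1,073,741,824 bytes
32,000,000,000 / 1,073,741,824 = 29.8 GiB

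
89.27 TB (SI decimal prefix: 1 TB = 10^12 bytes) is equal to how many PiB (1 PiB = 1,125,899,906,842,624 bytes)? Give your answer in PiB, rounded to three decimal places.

0.079 PiB

89.27 TB = 89.27 × 10^12 bytes = 89,270,000,000,000 bytes
1 PiB = 2^50 bytes = 1,125,899,906,842,624 bytes
89,270,000,000,000 / 1,125,899,906,842,624 = 0.079 PiB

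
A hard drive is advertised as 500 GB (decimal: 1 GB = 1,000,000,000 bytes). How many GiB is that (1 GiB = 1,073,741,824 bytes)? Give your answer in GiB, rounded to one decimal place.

465.7 GiB

500 GB = 500 × 10^9 bytes = 500,000,000,000 bytes
1 GiB = 2^30 bytes = 1,073,741,824 bytes
500,000,000,000 / 1,073,741,824 = 465.7 GiB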